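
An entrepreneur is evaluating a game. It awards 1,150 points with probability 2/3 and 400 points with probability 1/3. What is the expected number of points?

900 points

EV = 2/3 × 1150 + 1/3 × 400 = 766.6667 + 133.3333 = 900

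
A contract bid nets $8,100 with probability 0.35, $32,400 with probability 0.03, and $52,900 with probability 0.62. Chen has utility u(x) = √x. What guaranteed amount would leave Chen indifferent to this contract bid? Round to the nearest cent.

$32,220.25

E[u] = 0.35·√8100 + 0.03·√32400 + 0.62·√52900 = 0.35·90 + 0.03·180 + 0.62·230 = 179.5
CE = (179.5)² = 32220.25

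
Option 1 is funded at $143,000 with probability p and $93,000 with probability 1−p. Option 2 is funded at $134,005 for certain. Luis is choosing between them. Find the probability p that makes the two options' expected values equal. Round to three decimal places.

p = 0.820

p·143000 + (1−p)·93000 = 134005
50000p + 93000 = 134005
p = (134005 − 93000) / 50000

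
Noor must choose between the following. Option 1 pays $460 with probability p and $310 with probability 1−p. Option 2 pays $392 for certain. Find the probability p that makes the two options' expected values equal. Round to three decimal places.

p = 0.547

p·460 + (1−p)·310 = 392
150p + 310 = 392
p = (392 − 310) / 150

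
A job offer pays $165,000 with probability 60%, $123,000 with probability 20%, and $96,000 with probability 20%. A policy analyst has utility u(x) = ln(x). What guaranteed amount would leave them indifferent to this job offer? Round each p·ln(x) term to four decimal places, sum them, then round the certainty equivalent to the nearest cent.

$139,608.87

E[u] = 0.6·ln(165000) + 0.2·ln(123000) + 0.2·ln(96000) = 7.2082 + 2.3440 + 2.2944 = 11.8466
CE = e^11.8466 ≈ 139608.87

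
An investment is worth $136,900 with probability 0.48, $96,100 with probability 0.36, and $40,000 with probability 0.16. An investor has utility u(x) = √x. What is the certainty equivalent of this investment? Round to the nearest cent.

E[u] = 0.48·√136900 + 0.36·√96100 + 0.16·√40000 = 0.48·370 + 0.36·310 + 0.16·200 = 321.2
CE = (321.2)² = 103169.44

$103,169.44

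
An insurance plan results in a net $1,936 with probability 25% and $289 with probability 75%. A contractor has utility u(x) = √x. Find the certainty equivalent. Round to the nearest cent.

$564.06

E[u] = 0.25·√1936 + 0.75·√289 = 0.25·44 + 0.75·17 = 23.75
CE = (23.75)² = 564.0625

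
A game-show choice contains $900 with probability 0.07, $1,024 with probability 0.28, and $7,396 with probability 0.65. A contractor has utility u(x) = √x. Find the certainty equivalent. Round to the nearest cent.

E[u] = 0.07·√900 + 0.28·√1024 + 0.65·√7396 = 0.07·30 + 0.28·32 + 0.65·86 = 66.96
CE = (66.96)² = 4483.6416

$4,483.64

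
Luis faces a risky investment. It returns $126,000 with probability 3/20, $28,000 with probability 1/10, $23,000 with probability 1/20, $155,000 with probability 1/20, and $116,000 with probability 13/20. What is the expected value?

EV = 3/20 × 126000 + 1/10 × 28000 + 1/20 × 23000 + 1/20 × 155000 + 13/20 × 116000 = 18900 + 2800 + 1150 + 7750 + 75400 = 106000

$106,000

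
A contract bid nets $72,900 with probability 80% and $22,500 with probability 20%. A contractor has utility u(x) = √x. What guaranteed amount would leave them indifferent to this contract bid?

E[u] = 0.8·√72900 + 0.2·√22500 = 0.8·270 + 0.2·150 = 246
CE = (246)² = 60516

$60,516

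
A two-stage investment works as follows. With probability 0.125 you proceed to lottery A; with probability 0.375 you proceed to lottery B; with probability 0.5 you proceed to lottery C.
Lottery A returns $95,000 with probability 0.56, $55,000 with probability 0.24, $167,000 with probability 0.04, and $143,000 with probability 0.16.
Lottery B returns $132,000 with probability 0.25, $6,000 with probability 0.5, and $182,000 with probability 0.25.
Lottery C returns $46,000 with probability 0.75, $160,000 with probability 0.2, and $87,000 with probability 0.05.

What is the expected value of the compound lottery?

EV(A) = 0.56 × 95000 + 0.24 × 55000 + 0.04 × 167000 + 0.16 × 143000 = 53200 + 13200 + 6680 + 22880 = 95960
EV(B) = 0.25 × 132000 + 0.5 × 6000 + 0.25 × 182000 = 33000 + 3000 + 45500 = 81500
EV(C) = 0.75 × 46000 + 0.2 × 160000 + 0.05 × 87000 = 34500 + 32000 + 4350 = 70850
Overall = 0.125 × 95960 + 0.375 × 81500 + 0.5 × 70850 = 11995 + 30562.5 + 35425 = 77982.5

$77,982.50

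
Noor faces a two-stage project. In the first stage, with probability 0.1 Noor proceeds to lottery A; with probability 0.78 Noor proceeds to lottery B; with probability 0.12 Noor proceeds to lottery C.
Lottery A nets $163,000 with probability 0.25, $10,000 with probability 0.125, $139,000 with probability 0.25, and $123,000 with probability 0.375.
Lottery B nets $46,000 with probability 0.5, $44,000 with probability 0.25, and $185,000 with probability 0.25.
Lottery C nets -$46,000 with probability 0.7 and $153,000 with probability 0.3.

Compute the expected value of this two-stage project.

EV(A) = 0.25 × 163000 + 0.125 × 10000 + 0.25 × 139000 + 0.375 × 123000 = 40750 + 1250 + 34750 + 46125 = 122875
EV(B) = 0.5 × 46000 + 0.25 × 44000 + 0.25 × 185000 = 23000 + 11000 + 46250 = 80250
EV(C) = 0.7 × (-46000) + 0.3 × 153000 = -32200 + 45900 = 13700
Overall = 0.1 × 122875 + 0.78 × 80250 + 0.12 × 13700 = 12287.5 + 62595 + 1644 = 76526.5

$76,526.50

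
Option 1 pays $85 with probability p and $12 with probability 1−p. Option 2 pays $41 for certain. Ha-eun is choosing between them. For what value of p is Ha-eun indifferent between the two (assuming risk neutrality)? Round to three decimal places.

p·85 + (1−p)·12 = 41
73p + 12 = 41
p = (41 − 12) / 73

p = 0.397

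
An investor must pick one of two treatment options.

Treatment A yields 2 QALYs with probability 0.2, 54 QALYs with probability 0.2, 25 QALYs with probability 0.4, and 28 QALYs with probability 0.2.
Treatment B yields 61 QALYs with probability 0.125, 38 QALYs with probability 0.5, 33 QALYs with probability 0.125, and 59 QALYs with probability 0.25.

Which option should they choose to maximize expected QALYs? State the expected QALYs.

Treatment A = 0.2 × 2 + 0.2 × 54 + 0.4 × 25 + 0.2 × 28 = 0.4 + 10.8 + 10 + 5.6 = 26.8
Treatment B = 0.125 × 61 + 0.5 × 38 + 0.125 × 33 + 0.25 × 59 = 7.625 + 19 + 4.125 + 14.75 = 45.5

Treatment B (45.5 QALYs)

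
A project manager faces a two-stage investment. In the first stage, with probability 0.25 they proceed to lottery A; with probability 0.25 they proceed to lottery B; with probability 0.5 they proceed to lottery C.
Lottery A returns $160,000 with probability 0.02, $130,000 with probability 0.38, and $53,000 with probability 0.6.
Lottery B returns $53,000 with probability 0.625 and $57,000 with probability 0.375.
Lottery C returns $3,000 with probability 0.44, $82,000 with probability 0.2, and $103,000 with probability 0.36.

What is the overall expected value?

EV(A) = 0.02 × 160000 + 0.38 × 130000 + 0.6 × 53000 = 3200 + 49400 + 31800 = 84400
EV(B) = 0.625 × 53000 + 0.375 × 57000 = 33125 + 21375 = 54500
EV(C) = 0.44 × 3000 + 0.2 × 82000 + 0.36 × 103000 = 1320 + 16400 + 37080 = 54800
Overall = 0.25 × 84400 + 0.25 × 54500 + 0.5 × 54800 = 21100 + 13625 + 27400 = 62125

$62,125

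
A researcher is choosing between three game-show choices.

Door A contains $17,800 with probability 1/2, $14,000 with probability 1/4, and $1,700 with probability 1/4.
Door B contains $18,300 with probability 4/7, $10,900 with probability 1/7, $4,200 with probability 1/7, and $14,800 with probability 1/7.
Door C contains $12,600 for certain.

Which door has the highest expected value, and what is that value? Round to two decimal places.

Door B ($14,728.57)

Door A = 1/2 × 17800 + 1/4 × 14000 + 1/4 × 1700 = 8900 + 3500 + 425 = 12825
Door B = 4/7 × 18300 + 1/7 × 10900 + 1/7 × 4200 + 1/7 × 14800 = 10457.1429 + 1557.1429 + 600 + 2114.2857 = 14728.5714
Door C: 12600 (certain)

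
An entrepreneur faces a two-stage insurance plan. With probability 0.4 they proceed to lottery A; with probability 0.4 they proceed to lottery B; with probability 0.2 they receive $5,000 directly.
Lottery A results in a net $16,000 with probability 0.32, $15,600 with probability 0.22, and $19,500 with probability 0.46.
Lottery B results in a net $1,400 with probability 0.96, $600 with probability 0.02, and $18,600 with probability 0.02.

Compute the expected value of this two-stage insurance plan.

EV(A) = 0.32 × 16000 + 0.22 × 15600 + 0.46 × 19500 = 5120 + 3432 + 8970 = 17522
EV(B) = 0.96 × 1400 + 0.02 × 600 + 0.02 × 18600 = 1344 + 12 + 372 = 1728
Branch C: 5000 (certain)
Overall = 0.4 × 17522 + 0.4 × 1728 + 0.2 × 5000 = 7008.8 + 691.2 + 1000 = 8700

$8,700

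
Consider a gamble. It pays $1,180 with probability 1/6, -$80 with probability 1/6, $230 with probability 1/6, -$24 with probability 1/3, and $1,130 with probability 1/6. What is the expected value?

$402

EV = 1/6 × 1180 + 1/6 × (-80) + 1/6 × 230 + 1/3 × (-24) + 1/6 × 1130 = 196.6667 − 13.3333 + 38.3333 − 8 + 188.3333 = 402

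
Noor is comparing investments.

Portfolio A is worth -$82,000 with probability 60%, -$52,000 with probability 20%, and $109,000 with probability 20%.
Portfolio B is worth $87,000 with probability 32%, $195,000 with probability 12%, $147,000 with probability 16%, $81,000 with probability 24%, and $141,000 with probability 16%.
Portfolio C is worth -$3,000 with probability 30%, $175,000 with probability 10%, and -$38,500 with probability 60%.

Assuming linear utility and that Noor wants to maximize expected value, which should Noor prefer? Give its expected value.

Portfolio A = 0.6 × (-82000) + 0.2 × (-52000) + 0.2 × 109000 = -49200 − 10400 + 21800 = -37800
Portfolio B = 0.32 × 87000 + 0.12 × 195000 + 0.16 × 147000 + 0.24 × 81000 + 0.16 × 141000 = 27840 + 23400 + 23520 + 19440 + 22560 = 116760
Portfolio C = 0.3 × (-3000) + 0.1 × 175000 + 0.6 × (-38500) = -900 + 17500 − 23100 = -6500

Portfolio B ($116,760)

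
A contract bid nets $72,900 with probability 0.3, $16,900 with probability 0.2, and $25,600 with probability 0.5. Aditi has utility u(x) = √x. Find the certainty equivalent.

$34,969

E[u] = 0.3·√72900 + 0.2·√16900 + 0.5·√25600 = 0.3·270 + 0.2·130 + 0.5·160 = 187
CE = (187)² = 34969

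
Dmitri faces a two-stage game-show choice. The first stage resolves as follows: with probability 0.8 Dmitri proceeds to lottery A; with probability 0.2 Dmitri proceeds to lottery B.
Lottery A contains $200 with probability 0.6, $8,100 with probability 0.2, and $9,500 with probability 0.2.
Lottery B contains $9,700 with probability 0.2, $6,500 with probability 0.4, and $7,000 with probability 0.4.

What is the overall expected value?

$4,380

EV(A) = 0.6 × 200 + 0.2 × 8100 + 0.2 × 9500 = 120 + 1620 + 1900 = 3640
EV(B) = 0.2 × 9700 + 0.4 × 6500 + 0.4 × 7000 = 1940 + 2600 + 2800 = 7340
Overall = 0.8 × 3640 + 0.2 × 7340 = 2912 + 1468 = 4380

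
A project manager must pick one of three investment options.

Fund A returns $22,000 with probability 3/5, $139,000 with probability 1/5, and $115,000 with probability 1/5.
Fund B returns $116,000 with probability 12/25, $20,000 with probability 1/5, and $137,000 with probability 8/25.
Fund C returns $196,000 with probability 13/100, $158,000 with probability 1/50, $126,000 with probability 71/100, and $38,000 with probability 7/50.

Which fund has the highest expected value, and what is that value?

Fund C ($123,420)

Fund A = 3/5 × 22000 + 1/5 × 139000 + 1/5 × 115000 = 13200 + 27800 + 23000 = 64000
Fund B = 12/25 × 116000 + 1/5 × 20000 + 8/25 × 137000 = 55680 + 4000 + 43840 = 103520
Fund C = 13/100 × 196000 + 1/50 × 158000 + 71/100 × 126000 + 7/50 × 38000 = 25480 + 3160 + 89460 + 5320 = 123420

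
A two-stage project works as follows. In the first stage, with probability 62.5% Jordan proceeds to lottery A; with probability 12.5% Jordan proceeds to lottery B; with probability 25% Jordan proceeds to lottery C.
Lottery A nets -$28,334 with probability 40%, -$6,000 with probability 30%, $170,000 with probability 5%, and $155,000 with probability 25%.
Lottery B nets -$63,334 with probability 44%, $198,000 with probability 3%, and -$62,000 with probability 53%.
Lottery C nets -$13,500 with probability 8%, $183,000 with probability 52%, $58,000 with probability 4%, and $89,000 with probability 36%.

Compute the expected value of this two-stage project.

$46,584.38

EV(A) = 0.4 × (-28334) + 0.3 × (-6000) + 0.05 × 170000 + 0.25 × 155000 = -11333.6 − 1800 + 8500 + 38750 = 34116.4
EV(B) = 0.44 × (-63334) + 0.03 × 198000 + 0.53 × (-62000) = -27866.96 + 5940 − 32860 = -54786.96
EV(C) = 0.08 × (-13500) + 0.52 × 183000 + 0.04 × 58000 + 0.36 × 89000 = -1080 + 95160 + 2320 + 32040 = 128440
Overall = 0.625 × 34116.4 + 0.125 × (-54786.96) + 0.25 × 128440 = 21322.75 − 6848.37 + 32110 = 46584.38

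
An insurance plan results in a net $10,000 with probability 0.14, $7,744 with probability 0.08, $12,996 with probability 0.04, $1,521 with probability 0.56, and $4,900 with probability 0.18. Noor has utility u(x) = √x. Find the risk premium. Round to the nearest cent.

E[u] = 0.14·√10000 + 0.08·√7744 + 0.04·√12996 + 0.56·√1521 + 0.18·√4900 = 0.14·100 + 0.08·88 + 0.04·114 + 0.56·39 + 0.18·70 = 60.04
CE = (60.04)² = 3604.8016
Risk premium = EV − CE = 4273.12 − 3604.8016 = 668.3184

$668.32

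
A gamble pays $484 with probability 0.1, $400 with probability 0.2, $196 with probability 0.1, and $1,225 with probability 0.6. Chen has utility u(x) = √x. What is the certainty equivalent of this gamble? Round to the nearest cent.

$817.96

E[u] = 0.1·√484 + 0.2·√400 + 0.1·√196 + 0.6·√1225 = 0.1·22 + 0.2·20 + 0.1·14 + 0.6·35 = 28.6
CE = (28.6)² = 817.96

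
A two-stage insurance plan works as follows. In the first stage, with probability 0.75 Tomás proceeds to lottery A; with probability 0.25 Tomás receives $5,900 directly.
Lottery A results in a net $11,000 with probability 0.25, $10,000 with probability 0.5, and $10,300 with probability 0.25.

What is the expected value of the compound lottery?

EV(A) = 0.25 × 11000 + 0.5 × 10000 + 0.25 × 10300 = 2750 + 5000 + 2575 = 10325
Branch B: 5900 (certain)
Overall = 0.75 × 10325 + 0.25 × 5900 = 7743.75 + 1475 = 9218.75

$9,218.75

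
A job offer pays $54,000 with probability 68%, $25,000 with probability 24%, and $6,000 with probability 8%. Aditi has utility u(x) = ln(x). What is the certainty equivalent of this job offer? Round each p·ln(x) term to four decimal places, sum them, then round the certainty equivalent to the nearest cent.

E[u] = 0.68·ln(54000) + 0.24·ln(25000) + 0.08·ln(6000) = 7.4098 + 2.4304 + 0.6960 = 10.5362
CE = e^10.5362 ≈ 37654.21

$37,654.21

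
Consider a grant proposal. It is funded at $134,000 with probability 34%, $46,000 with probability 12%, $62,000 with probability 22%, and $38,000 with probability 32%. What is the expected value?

EV = 0.34 × 134000 + 0.12 × 46000 + 0.22 × 62000 + 0.32 × 38000 = 45560 + 5520 + 13640 + 12160 = 76880

$76,880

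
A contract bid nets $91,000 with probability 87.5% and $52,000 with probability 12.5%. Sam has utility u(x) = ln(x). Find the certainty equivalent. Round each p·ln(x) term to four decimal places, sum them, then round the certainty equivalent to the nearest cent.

$84,855.07

E[u] = 0.875·ln(91000) + 0.125·ln(52000) = 9.9913 + 1.3574 = 11.3487
CE = e^11.3487 ≈ 84855.07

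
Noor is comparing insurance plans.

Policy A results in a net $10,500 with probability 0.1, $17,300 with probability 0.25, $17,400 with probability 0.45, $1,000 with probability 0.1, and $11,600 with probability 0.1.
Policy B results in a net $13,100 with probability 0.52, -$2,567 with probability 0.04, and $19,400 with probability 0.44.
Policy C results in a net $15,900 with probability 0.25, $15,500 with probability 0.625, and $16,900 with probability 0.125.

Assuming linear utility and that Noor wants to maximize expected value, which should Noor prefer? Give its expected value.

Policy A = 0.1 × 10500 + 0.25 × 17300 + 0.45 × 17400 + 0.1 × 1000 + 0.1 × 11600 = 1050 + 4325 + 7830 + 100 + 1160 = 14465
Policy B = 0.52 × 13100 + 0.04 × (-2567) + 0.44 × 19400 = 6812 − 102.68 + 8536 = 15245.32
Policy C = 0.25 × 15900 + 0.625 × 15500 + 0.125 × 16900 = 3975 + 9687.5 + 2112.5 = 15775

Policy C ($15,775)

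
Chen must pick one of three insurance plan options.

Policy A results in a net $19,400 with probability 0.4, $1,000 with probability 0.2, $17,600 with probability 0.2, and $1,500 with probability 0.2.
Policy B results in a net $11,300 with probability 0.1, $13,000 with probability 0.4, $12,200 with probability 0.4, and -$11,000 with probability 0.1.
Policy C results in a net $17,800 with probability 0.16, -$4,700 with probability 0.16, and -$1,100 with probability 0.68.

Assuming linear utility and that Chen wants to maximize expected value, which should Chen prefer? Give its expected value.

Policy A = 0.4 × 19400 + 0.2 × 1000 + 0.2 × 17600 + 0.2 × 1500 = 7760 + 200 + 3520 + 300 = 11780
Policy B = 0.1 × 11300 + 0.4 × 13000 + 0.4 × 12200 + 0.1 × (-11000) = 1130 + 5200 + 4880 − 1100 = 10110
Policy C = 0.16 × 17800 + 0.16 × (-4700) + 0.68 × (-1100) = 2848 − 752 − 748 = 1348

Policy A ($11,780)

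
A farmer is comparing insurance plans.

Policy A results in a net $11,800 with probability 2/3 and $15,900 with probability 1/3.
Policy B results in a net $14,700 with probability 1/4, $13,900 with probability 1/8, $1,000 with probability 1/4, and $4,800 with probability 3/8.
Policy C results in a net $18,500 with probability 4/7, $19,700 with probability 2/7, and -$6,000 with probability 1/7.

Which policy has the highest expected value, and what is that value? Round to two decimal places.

Policy C ($15,342.86)

Policy A = 2/3 × 11800 + 1/3 × 15900 = 7866.6667 + 5300 = 13166.6667
Policy B = 1/4 × 14700 + 1/8 × 13900 + 1/4 × 1000 + 3/8 × 4800 = 3675 + 1737.5 + 250 + 1800 = 7462.5
Policy C = 4/7 × 18500 + 2/7 × 19700 + 1/7 × (-6000) = 10571.4286 + 5628.5714 − 857.1429 = 15342.8571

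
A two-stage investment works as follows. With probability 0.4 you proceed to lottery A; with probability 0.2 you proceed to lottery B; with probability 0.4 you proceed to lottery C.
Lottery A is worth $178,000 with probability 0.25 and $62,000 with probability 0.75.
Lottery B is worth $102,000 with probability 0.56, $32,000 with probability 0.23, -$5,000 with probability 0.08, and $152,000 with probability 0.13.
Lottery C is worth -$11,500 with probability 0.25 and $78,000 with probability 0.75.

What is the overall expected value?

EV(A) = 0.25 × 178000 + 0.75 × 62000 = 44500 + 46500 = 91000
EV(B) = 0.56 × 102000 + 0.23 × 32000 + 0.08 × (-5000) + 0.13 × 152000 = 57120 + 7360 − 400 + 19760 = 83840
EV(C) = 0.25 × (-11500) + 0.75 × 78000 = -2875 + 58500 = 55625
Overall = 0.4 × 91000 + 0.2 × 83840 + 0.4 × 55625 = 36400 + 16768 + 22250 = 75418

$75,418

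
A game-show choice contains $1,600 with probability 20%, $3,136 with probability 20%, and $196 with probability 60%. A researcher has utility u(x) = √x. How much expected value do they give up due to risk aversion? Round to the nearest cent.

E[u] = 0.2·√1600 + 0.2·√3136 + 0.6·√196 = 0.2·40 + 0.2·56 + 0.6·14 = 27.6
CE = (27.6)² = 761.76
Risk premium = EV − CE = 1064.8 − 761.76 = 303.04

$303.04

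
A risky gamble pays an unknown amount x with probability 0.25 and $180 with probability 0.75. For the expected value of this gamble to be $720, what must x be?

0.25·x + 0.75·180 = 720
0.25·x = 720 − 135 = 585
x = 585 / 0.25 = 2340

x = $2,340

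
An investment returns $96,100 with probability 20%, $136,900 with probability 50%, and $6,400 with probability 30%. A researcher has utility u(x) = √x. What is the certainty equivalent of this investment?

$73,441

E[u] = 0.2·√96100 + 0.5·√136900 + 0.3·√6400 = 0.2·310 + 0.5·370 + 0.3·80 = 271
CE = (271)² = 73441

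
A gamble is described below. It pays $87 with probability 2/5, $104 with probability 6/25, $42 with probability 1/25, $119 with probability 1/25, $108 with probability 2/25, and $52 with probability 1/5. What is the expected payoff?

$85.24

EV = 2/5 × 87 + 6/25 × 104 + 1/25 × 42 + 1/25 × 119 + 2/25 × 108 + 1/5 × 52 = 34.8 + 24.96 + 1.68 + 4.76 + 8.64 + 10.4 = 85.24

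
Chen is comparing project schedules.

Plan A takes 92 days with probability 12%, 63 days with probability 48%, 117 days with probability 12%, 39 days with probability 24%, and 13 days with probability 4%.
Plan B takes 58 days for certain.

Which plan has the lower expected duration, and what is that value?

Plan B (58 days)

Plan A = 0.12 × 92 + 0.48 × 63 + 0.12 × 117 + 0.24 × 39 + 0.04 × 13 = 11.04 + 30.24 + 14.04 + 9.36 + 0.52 = 65.2
Plan B: 58 (certain)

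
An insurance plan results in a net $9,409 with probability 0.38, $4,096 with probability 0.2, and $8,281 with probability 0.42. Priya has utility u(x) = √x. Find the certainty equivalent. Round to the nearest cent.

$7,722.89

E[u] = 0.38·√9409 + 0.2·√4096 + 0.42·√8281 = 0.38·97 + 0.2·64 + 0.42·91 = 87.88
CE = (87.88)² = 7722.8944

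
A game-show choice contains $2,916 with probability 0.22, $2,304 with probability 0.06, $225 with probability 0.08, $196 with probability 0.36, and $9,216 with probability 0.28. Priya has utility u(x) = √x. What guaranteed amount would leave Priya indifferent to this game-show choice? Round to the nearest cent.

$2,292.49

E[u] = 0.22·√2916 + 0.06·√2304 + 0.08·√225 + 0.36·√196 + 0.28·√9216 = 0.22·54 + 0.06·48 + 0.08·15 + 0.36·14 + 0.28·96 = 47.88
CE = (47.88)² = 2292.4944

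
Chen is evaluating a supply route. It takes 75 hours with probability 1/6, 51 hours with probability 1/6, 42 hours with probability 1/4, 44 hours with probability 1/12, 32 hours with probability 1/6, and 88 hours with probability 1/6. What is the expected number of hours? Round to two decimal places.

55.17 hours

EV = 1/6 × 75 + 1/6 × 51 + 1/4 × 42 + 1/12 × 44 + 1/6 × 32 + 1/6 × 88 = 12.5 + 8.5 + 10.5 + 3.6667 + 5.3333 + 14.6667 = 55.1667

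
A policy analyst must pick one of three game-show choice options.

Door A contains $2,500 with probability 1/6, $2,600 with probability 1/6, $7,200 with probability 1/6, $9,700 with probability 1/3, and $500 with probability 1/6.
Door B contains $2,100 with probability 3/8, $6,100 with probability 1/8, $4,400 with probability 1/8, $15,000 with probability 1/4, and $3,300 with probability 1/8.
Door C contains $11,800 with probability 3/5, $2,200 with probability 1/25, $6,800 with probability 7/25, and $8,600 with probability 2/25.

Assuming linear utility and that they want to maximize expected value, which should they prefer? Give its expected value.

Door A = 1/6 × 2500 + 1/6 × 2600 + 1/6 × 7200 + 1/3 × 9700 + 1/6 × 500 = 416.6667 + 433.3333 + 1200 + 3233.3333 + 83.3333 = 5366.6667
Door B = 3/8 × 2100 + 1/8 × 6100 + 1/8 × 4400 + 1/4 × 15000 + 1/8 × 3300 = 787.5 + 762.5 + 550 + 3750 + 412.5 = 6262.5
Door C = 3/5 × 11800 + 1/25 × 2200 + 7/25 × 6800 + 2/25 × 8600 = 7080 + 88 + 1904 + 688 = 9760

Door C ($9,760)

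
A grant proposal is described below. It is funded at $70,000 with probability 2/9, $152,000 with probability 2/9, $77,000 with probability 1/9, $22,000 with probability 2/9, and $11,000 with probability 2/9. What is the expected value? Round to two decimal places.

EV = 2/9 × 70000 + 2/9 × 152000 + 1/9 × 77000 + 2/9 × 22000 + 2/9 × 11000 = 15555.5556 + 33777.7778 + 8555.5556 + 4888.8889 + 2444.4444 = 65222.2222

$65,222.22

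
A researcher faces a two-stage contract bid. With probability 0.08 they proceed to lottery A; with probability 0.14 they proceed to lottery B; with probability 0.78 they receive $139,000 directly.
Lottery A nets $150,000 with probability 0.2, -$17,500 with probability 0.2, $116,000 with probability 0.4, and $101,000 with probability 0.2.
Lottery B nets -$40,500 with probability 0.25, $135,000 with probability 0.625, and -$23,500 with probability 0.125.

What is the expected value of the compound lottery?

$125,851.75

EV(A) = 0.2 × 150000 + 0.2 × (-17500) + 0.4 × 116000 + 0.2 × 101000 = 30000 − 3500 + 46400 + 20200 = 93100
EV(B) = 0.25 × (-40500) + 0.625 × 135000 + 0.125 × (-23500) = -10125 + 84375 − 2937.5 = 71312.5
Branch C: 139000 (certain)
Overall = 0.08 × 93100 + 0.14 × 71312.5 + 0.78 × 139000 = 7448 + 9983.75 + 108420 = 125851.75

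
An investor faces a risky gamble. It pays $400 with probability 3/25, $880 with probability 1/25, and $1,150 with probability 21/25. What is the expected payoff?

EV = 3/25 × 400 + 1/25 × 880 + 21/25 × 1150 = 48 + 35.2 + 966 = 1049.2

$1,049.20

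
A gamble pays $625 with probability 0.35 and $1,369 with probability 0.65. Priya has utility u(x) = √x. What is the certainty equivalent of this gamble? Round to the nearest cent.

E[u] = 0.35·√625 + 0.65·√1369 = 0.35·25 + 0.65·37 = 32.8
CE = (32.8)² = 1075.84

$1,075.84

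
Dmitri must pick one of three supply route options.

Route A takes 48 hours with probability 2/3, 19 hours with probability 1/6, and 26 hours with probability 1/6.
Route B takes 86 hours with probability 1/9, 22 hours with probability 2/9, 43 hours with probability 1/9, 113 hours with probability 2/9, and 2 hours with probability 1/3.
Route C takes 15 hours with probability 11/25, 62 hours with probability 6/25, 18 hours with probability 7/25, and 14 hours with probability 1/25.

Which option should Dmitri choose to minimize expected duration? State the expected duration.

Route C (27.08 hours)

Route A = 2/3 × 48 + 1/6 × 19 + 1/6 × 26 = 32 + 3.1667 + 4.3333 = 39.5
Route B = 1/9 × 86 + 2/9 × 22 + 1/9 × 43 + 2/9 × 113 + 1/3 × 2 = 9.5556 + 4.8889 + 4.7778 + 25.1111 + 0.6667 = 45
Route C = 11/25 × 15 + 6/25 × 62 + 7/25 × 18 + 1/25 × 14 = 6.6 + 14.88 + 5.04 + 0.56 = 27.08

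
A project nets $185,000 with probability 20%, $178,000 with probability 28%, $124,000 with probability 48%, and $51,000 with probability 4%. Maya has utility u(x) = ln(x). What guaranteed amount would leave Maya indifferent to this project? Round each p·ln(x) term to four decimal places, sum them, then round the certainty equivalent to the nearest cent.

$143,458.35

E[u] = 0.2·ln(185000) + 0.28·ln(178000) + 0.48·ln(124000) + 0.04·ln(51000) = 2.4256 + 3.3851 + 5.6295 + 0.4336 = 11.8738
CE = e^11.8738 ≈ 143458.35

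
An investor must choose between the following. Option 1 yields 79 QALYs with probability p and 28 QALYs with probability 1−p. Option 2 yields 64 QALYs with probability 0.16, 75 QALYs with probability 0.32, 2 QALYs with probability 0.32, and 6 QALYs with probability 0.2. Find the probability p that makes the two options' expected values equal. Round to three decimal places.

EV(Option 2) = 0.16 × 64 + 0.32 × 75 + 0.32 × 2 + 0.2 × 6 = 10.24 + 24 + 0.64 + 1.2 = 36.08
p·79 + (1−p)·28 = 36.08
51p + 28 = 36.08
p = (36.08 − 28) / 51

p = 0.158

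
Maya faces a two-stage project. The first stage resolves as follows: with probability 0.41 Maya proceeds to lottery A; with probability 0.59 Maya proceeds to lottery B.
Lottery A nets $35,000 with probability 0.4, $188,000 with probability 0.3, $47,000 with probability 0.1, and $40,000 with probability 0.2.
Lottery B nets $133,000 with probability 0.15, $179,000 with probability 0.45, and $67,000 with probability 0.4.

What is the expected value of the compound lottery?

$109,178

EV(A) = 0.4 × 35000 + 0.3 × 188000 + 0.1 × 47000 + 0.2 × 40000 = 14000 + 56400 + 4700 + 8000 = 83100
EV(B) = 0.15 × 133000 + 0.45 × 179000 + 0.4 × 67000 = 19950 + 80550 + 26800 = 127300
Overall = 0.41 × 83100 + 0.59 × 127300 = 34071 + 75107 = 109178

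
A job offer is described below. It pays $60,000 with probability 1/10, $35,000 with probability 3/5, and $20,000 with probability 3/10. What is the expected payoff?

$33,000

EV = 1/10 × 60000 + 3/5 × 35000 + 3/10 × 20000 = 6000 + 21000 + 6000 = 33000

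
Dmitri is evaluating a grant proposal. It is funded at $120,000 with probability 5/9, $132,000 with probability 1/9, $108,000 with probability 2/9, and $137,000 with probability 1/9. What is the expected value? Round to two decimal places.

EV = 5/9 × 120000 + 1/9 × 132000 + 2/9 × 108000 + 1/9 × 137000 = 66666.6667 + 14666.6667 + 24000 + 15222.2222 = 120555.5556

$120,555.56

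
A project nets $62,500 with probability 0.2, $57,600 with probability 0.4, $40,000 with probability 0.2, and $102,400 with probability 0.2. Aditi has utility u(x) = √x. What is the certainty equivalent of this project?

$62,500

E[u] = 0.2·√62500 + 0.4·√57600 + 0.2·√40000 + 0.2·√102400 = 0.2·250 + 0.4·240 + 0.2·200 + 0.2·320 = 250
CE = (250)² = 62500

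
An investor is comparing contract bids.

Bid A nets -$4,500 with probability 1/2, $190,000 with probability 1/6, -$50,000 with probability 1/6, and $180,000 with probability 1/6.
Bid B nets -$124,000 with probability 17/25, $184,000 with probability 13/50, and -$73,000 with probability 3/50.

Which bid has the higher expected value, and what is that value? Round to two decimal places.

Bid A ($51,083.33)

Bid A = 1/2 × (-4500) + 1/6 × 190000 + 1/6 × (-50000) + 1/6 × 180000 = -2250 + 31666.6667 − 8333.3333 + 30000 = 51083.3333
Bid B = 17/25 × (-124000) + 13/50 × 184000 + 3/50 × (-73000) = -84320 + 47840 − 4380 = -40860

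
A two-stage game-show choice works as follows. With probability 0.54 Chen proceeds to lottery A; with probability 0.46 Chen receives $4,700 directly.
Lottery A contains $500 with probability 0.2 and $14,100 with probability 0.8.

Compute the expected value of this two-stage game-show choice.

$8,307.20

EV(A) = 0.2 × 500 + 0.8 × 14100 = 100 + 11280 = 11380
Branch B: 4700 (certain)
Overall = 0.54 × 11380 + 0.46 × 4700 = 6145.2 + 2162 = 8307.2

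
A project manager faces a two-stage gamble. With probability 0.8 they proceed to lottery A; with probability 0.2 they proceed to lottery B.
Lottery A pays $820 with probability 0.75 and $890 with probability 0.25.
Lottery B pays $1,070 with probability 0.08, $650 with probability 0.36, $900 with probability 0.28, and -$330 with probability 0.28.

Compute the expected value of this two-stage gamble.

EV(A) = 0.75 × 820 + 0.25 × 890 = 615 + 222.5 = 837.5
EV(B) = 0.08 × 1070 + 0.36 × 650 + 0.28 × 900 + 0.28 × (-330) = 85.6 + 234 + 252 − 92.4 = 479.2
Overall = 0.8 × 837.5 + 0.2 × 479.2 = 670 + 95.84 = 765.84

$765.84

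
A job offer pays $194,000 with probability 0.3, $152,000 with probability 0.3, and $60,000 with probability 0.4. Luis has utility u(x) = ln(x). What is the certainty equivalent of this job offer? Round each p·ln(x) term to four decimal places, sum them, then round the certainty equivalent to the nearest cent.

E[u] = 0.3·ln(194000) + 0.3·ln(152000) + 0.4·ln(60000) = 3.6527 + 3.5795 + 4.4008 = 11.6330
CE = e^11.6330 ≈ 112758.09

$112,758.09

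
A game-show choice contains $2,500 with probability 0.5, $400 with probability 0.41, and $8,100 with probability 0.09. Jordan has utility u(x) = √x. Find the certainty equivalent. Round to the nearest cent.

E[u] = 0.5·√2500 + 0.41·√400 + 0.09·√8100 = 0.5·50 + 0.41·20 + 0.09·90 = 41.3
CE = (41.3)² = 1705.69

$1,705.69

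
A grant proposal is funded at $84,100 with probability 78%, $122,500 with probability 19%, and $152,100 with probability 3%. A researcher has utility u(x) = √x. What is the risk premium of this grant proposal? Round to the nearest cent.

$776.64

E[u] = 0.78·√84100 + 0.19·√122500 + 0.03·√152100 = 0.78·290 + 0.19·350 + 0.03·390 = 304.4
CE = (304.4)² = 92659.36
Risk premium = EV − CE = 93436 − 92659.36 = 776.64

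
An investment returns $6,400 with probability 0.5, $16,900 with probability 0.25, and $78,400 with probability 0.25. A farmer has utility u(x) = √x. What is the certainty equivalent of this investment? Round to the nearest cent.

E[u] = 0.5·√6400 + 0.25·√16900 + 0.25·√78400 = 0.5·80 + 0.25·130 + 0.25·280 = 142.5
CE = (142.5)² = 20306.25

$20,306.25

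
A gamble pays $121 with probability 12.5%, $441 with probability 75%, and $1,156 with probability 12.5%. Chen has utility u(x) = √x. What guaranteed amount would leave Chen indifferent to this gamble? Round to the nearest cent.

E[u] = 0.125·√121 + 0.75·√441 + 0.125·√1156 = 0.125·11 + 0.75·21 + 0.125·34 = 21.375
CE = (21.375)² = 456.890625

$456.89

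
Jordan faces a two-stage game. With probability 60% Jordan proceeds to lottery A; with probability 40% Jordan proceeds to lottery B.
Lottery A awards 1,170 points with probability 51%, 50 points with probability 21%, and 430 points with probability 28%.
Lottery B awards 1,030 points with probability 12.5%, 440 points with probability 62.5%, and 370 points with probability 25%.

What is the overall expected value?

635.06 points

EV(A) = 0.51 × 1170 + 0.21 × 50 + 0.28 × 430 = 596.7 + 10.5 + 120.4 = 727.6
EV(B) = 0.125 × 1030 + 0.625 × 440 + 0.25 × 370 = 128.75 + 275 + 92.5 = 496.25
Overall = 0.6 × 727.6 + 0.4 × 496.25 = 436.56 + 198.5 = 635.06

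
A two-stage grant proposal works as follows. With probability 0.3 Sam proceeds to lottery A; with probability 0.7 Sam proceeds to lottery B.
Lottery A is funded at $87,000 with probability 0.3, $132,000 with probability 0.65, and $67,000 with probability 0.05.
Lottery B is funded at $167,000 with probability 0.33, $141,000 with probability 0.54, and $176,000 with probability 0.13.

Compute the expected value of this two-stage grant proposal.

EV(A) = 0.3 × 87000 + 0.65 × 132000 + 0.05 × 67000 = 26100 + 85800 + 3350 = 115250
EV(B) = 0.33 × 167000 + 0.54 × 141000 + 0.13 × 176000 = 55110 + 76140 + 22880 = 154130
Overall = 0.3 × 115250 + 0.7 × 154130 = 34575 + 107891 = 142466

$142,466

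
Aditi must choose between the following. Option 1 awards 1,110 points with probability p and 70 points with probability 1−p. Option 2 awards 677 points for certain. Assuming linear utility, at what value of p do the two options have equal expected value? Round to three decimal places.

p = 0.584

p·1110 + (1−p)·70 = 677
1040p + 70 = 677
p = (677 − 70) / 1040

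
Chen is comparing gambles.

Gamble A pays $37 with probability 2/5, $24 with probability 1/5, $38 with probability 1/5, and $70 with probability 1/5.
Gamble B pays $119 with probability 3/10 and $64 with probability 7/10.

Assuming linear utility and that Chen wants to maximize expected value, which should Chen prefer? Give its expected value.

Gamble A = 2/5 × 37 + 1/5 × 24 + 1/5 × 38 + 1/5 × 70 = 14.8 + 4.8 + 7.6 + 14 = 41.2
Gamble B = 3/10 × 119 + 7/10 × 64 = 35.7 + 44.8 = 80.5

Gamble B ($80.50)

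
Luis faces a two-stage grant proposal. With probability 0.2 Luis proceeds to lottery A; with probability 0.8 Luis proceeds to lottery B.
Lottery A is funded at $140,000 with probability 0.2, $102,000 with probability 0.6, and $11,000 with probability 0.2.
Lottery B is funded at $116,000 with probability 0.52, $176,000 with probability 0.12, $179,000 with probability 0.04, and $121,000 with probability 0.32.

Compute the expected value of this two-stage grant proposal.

EV(A) = 0.2 × 140000 + 0.6 × 102000 + 0.2 × 11000 = 28000 + 61200 + 2200 = 91400
EV(B) = 0.52 × 116000 + 0.12 × 176000 + 0.04 × 179000 + 0.32 × 121000 = 60320 + 21120 + 7160 + 38720 = 127320
Overall = 0.2 × 91400 + 0.8 × 127320 = 18280 + 101856 = 120136

$120,136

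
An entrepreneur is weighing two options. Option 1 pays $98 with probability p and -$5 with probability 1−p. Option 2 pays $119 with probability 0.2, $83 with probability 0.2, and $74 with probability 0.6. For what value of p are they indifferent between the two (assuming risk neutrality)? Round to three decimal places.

EV(Option 2) = 0.2 × 119 + 0.2 × 83 + 0.6 × 74 = 23.8 + 16.6 + 44.4 = 84.8
p·98 + (1−p)·(-5) = 84.8
103p − 5 = 84.8
p = (84.8 + 5) / 103

p = 0.872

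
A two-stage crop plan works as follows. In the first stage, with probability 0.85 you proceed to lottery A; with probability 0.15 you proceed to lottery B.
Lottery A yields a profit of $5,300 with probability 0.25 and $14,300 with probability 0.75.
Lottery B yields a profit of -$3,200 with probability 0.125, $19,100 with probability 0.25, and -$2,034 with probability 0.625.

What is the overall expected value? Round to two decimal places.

$10,708.06

EV(A) = 0.25 × 5300 + 0.75 × 14300 = 1325 + 10725 = 12050
EV(B) = 0.125 × (-3200) + 0.25 × 19100 + 0.625 × (-2034) = -400 + 4775 − 1271.25 = 3103.75
Overall = 0.85 × 12050 + 0.15 × 3103.75 = 10242.5 + 465.5625 = 10708.0625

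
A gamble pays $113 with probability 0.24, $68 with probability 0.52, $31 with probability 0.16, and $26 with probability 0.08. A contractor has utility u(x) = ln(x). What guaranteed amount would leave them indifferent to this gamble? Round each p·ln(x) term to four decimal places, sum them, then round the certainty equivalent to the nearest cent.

$62.72

E[u] = 0.24·ln(113) + 0.52·ln(68) + 0.16·ln(31) + 0.08·ln(26) = 1.1346 + 2.1941 + 0.5494 + 0.2606 = 4.1387
CE = e^4.1387 ≈ 62.72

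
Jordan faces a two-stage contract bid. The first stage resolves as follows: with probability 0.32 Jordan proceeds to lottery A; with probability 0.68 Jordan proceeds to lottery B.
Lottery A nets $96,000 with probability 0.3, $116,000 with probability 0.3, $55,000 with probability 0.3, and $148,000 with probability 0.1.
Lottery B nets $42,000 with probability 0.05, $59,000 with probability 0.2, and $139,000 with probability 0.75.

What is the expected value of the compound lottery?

$110,710

EV(A) = 0.3 × 96000 + 0.3 × 116000 + 0.3 × 55000 + 0.1 × 148000 = 28800 + 34800 + 16500 + 14800 = 94900
EV(B) = 0.05 × 42000 + 0.2 × 59000 + 0.75 × 139000 = 2100 + 11800 + 104250 = 118150
Overall = 0.32 × 94900 + 0.68 × 118150 = 30368 + 80342 = 110710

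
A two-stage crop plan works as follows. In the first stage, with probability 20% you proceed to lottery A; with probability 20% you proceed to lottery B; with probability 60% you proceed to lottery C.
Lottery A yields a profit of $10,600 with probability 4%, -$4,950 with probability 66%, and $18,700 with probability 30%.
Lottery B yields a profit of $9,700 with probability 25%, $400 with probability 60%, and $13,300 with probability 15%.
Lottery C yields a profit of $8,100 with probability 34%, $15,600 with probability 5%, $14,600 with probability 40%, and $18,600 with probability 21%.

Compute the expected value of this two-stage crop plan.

$9,453.40

EV(A) = 0.04 × 10600 + 0.66 × (-4950) + 0.3 × 18700 = 424 − 3267 + 5610 = 2767
EV(B) = 0.25 × 9700 + 0.6 × 400 + 0.15 × 13300 = 2425 + 240 + 1995 = 4660
EV(C) = 0.34 × 8100 + 0.05 × 15600 + 0.4 × 14600 + 0.21 × 18600 = 2754 + 780 + 5840 + 3906 = 13280
Overall = 0.2 × 2767 + 0.2 × 4660 + 0.6 × 13280 = 553.4 + 932 + 7968 = 9453.4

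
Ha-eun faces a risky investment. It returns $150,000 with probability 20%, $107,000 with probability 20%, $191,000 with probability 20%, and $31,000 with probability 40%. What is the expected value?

$102,000

EV = 0.2 × 150000 + 0.2 × 107000 + 0.2 × 191000 + 0.4 × 31000 = 30000 + 21400 + 38200 + 12400 = 102000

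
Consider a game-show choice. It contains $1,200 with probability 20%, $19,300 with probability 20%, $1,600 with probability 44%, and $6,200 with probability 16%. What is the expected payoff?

EV = 0.2 × 1200 + 0.2 × 19300 + 0.44 × 1600 + 0.16 × 6200 = 240 + 3860 + 704 + 992 = 5796

$5,796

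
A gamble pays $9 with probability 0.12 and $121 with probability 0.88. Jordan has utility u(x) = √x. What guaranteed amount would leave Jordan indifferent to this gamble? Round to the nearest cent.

E[u] = 0.12·√9 + 0.88·√121 = 0.12·3 + 0.88·11 = 10.04
CE = (10.04)² = 100.8016

$100.80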